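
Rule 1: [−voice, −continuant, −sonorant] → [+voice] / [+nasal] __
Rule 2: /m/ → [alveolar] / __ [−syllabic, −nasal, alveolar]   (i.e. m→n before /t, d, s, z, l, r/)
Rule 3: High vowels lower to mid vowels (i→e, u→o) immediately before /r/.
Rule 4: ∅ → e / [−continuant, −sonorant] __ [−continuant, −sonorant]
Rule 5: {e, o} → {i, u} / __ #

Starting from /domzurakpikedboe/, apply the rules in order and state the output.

donzorakepikedeboi

Rule 1 (post-nasal voicing): no segment meets the environment; /domzurakpikedboe/ is unchanged.
Rule 2 (nasal place assimilation): /m/ precedes the alveolar consonant /z/, so it assimilates in place to [n]. /domzurakpikedboe/ → donzurakpikedboe.
Rule 3 (pre-rhotic lowering): /u/ is a high vowel immediately before /r/, so it lowers to [o]. /donzurakpikedboe/ → donzorakpikedboe.
Rule 4 (stop-cluster e-epenthesis): /k/ and /p/ form a stop–stop cluster, so [e] is inserted between them. /d/ and /b/ form a stop–stop cluster, so [e] is inserted between them. /donzorakpikedboe/ → donzorakepikedeboe.
Rule 5 (final vowel raising): /e/ is a mid vowel in word-final position, so it raises to [i]. /donzorakepikedeboe/ → donzorakepikedeboi.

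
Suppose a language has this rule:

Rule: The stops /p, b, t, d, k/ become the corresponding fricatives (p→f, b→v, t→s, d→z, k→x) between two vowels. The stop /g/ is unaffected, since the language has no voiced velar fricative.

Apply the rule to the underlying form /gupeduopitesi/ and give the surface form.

/p/ is a stop between vowels /u/ and /e/, so it spirantizes to the fricative [f].
/d/ is a stop between vowels /e/ and /u/, so it spirantizes to the fricative [z].
/p/ is a stop between vowels /o/ and /i/, so it spirantizes to the fricative [f].
/t/ is a stop between vowels /i/ and /e/, so it spirantizes to the fricative [s].
Surface form: [gufezuofisesi].

gufezuofisesi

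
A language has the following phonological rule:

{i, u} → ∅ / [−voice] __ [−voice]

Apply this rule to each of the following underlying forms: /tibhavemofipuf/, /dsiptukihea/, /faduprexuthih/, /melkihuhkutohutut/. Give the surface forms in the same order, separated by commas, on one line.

/tibhavemofipuf/: /i/ is a high vowel flanked by voiceless consonants /f/ and /p/, so it deletes. /u/ is a high vowel flanked by voiceless consonants /p/ and /f/, so it deletes. → [tibhavemofpf].
/dsiptukihea/: /i/ is a high vowel flanked by voiceless consonants /s/ and /p/, so it deletes. /u/ is a high vowel flanked by voiceless consonants /t/ and /k/, so it deletes. /i/ is a high vowel flanked by voiceless consonants /k/ and /h/, so it deletes. → [dsptkhea].
/faduprexuthih/: /u/ is a high vowel flanked by voiceless consonants /x/ and /t/, so it deletes. /i/ is a high vowel flanked by voiceless consonants /h/ and /h/, so it deletes. → [faduprexthh].
/melkihuhkutohutut/: /i/ is a high vowel flanked by voiceless consonants /k/ and /h/, so it deletes. /u/ is a high vowel flanked by voiceless consonants /h/ and /h/, so it deletes. /u/ is a high vowel flanked by voiceless consonants /k/ and /t/, so it deletes. /u/ is a high vowel flanked by voiceless consonants /h/ and /t/, so it deletes. /u/ is a high vowel flanked by voiceless consonants /t/ and /t/, so it deletes. → [melkhhktohtt].

tibhavemofpf, dsptkhea, faduprexthh, melkhhktohtt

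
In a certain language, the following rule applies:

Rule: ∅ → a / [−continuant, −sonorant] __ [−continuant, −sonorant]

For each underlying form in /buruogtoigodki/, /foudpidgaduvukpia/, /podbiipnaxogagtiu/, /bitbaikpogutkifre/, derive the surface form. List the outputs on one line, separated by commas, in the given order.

buruogatoigodaki, foudapidagaduvukapia, podabiipnaxogagatiu, bitabaikapogutakifre

/buruogtoigodki/: /g/ and /t/ form a stop–stop cluster, so [a] is inserted between them. /d/ and /k/ form a stop–stop cluster, so [a] is inserted between them. → [buruogatoigodaki].
/foudpidgaduvukpia/: /d/ and /p/ form a stop–stop cluster, so [a] is inserted between them. /d/ and /g/ form a stop–stop cluster, so [a] is inserted between them. /k/ and /p/ form a stop–stop cluster, so [a] is inserted between them. → [foudapidagaduvukapia].
/podbiipnaxogagtiu/: /d/ and /b/ form a stop–stop cluster, so [a] is inserted between them. /g/ and /t/ form a stop–stop cluster, so [a] is inserted between them. → [podabiipnaxogagatiu].
/bitbaikpogutkifre/: /t/ and /b/ form a stop–stop cluster, so [a] is inserted between them. /k/ and /p/ form a stop–stop cluster, so [a] is inserted between them. /t/ and /k/ form a stop–stop cluster, so [a] is inserted between them. → [bitabaikapogutakifre].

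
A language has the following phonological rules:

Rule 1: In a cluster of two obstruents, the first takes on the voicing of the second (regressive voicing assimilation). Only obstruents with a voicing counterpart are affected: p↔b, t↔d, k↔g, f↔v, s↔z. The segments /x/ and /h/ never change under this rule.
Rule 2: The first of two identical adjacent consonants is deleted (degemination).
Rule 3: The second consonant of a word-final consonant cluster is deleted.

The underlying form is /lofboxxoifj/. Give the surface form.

lovboxoif

Rule 1 (regressive voicing assimilation): /f/ precedes the voiced obstruent /b/, so it voices to [v] by assimilation. /lofboxxoifj/ → lovboxxoifj.
Rule 2 (degemination): /xx/ is a geminate; the first /x/ deletes. /lovboxxoifj/ → lovboxoifj.
Rule 3 (final cluster simplification): /j/ is the second consonant of a word-final cluster /fj/, so it deletes. /lovboxoifj/ → lovboxoif.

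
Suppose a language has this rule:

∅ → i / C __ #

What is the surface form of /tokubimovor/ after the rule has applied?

tokubimovori

the form ends in the consonant /r/, so [i] is inserted word-finally.
Surface form: [tokubimovori].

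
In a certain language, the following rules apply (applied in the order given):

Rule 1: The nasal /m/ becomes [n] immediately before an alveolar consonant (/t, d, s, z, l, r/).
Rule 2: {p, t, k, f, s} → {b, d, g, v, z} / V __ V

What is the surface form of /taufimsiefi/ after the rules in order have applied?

Rule 1 (nasal place assimilation): /m/ precedes the alveolar consonant /s/, so it assimilates in place to [n]. /taufimsiefi/ → taufinsiefi.
Rule 2 (intervocalic voicing): /f/ is a voiceless obstruent between vowels /u/ and /i/, so it voices to [v]. /f/ is a voiceless obstruent between vowels /e/ and /i/, so it voices to [v]. /taufinsiefi/ → tauvinsievi.

tauvinsievi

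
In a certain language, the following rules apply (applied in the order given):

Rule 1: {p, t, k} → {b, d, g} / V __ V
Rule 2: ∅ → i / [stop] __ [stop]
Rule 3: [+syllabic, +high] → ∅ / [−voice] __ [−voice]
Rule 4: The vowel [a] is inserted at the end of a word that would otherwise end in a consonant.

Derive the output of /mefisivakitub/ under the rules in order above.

mefsivagiduba

Rule 1 (intervocalic voicing): /k/ is a voiceless stop between vowels /a/ and /i/, so it voices to [g]. /t/ is a voiceless stop between vowels /i/ and /u/, so it voices to [d]. /mefisivakitub/ → mefisivagidub.
Rule 2 (stop-cluster i-epenthesis): no segment meets the environment; /mefisivagidub/ is unchanged.
Rule 3 (high vowel syncope): /i/ is a high vowel flanked by voiceless consonants /f/ and /s/, so it deletes. /mefisivagidub/ → mefsivagidub.
Rule 4 (final a-epenthesis): the form ends in the consonant /b/, so [a] is inserted word-finally. /mefsivagidub/ → mefsivagiduba.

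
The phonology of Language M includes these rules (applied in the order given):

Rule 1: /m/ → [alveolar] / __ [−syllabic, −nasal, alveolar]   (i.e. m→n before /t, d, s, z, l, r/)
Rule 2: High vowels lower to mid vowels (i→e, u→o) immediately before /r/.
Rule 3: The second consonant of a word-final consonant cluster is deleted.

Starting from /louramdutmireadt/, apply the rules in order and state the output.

Rule 1 (nasal place assimilation): /m/ precedes the alveolar consonant /d/, so it assimilates in place to [n]. /louramdutmireadt/ → lourandutmireadt.
Rule 2 (pre-rhotic lowering): /u/ is a high vowel immediately before /r/, so it lowers to [o]. /i/ is a high vowel immediately before /r/, so it lowers to [e]. /lourandutmireadt/ → loorandutmereadt.
Rule 3 (final cluster simplification): /t/ is the second consonant of a word-final cluster /dt/, so it deletes. /loorandutmereadt/ → loorandutmeread.

loorandutmeread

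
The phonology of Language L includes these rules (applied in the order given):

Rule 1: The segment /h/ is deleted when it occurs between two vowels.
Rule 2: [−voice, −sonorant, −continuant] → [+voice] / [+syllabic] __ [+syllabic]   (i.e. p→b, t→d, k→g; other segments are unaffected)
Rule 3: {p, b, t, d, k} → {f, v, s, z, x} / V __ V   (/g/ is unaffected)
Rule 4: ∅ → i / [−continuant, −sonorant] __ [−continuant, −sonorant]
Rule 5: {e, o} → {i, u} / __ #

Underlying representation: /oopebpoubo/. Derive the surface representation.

oovebipouvu

Rule 1 (intervocalic h-deletion): no segment meets the environment; /oopebpoubo/ is unchanged.
Rule 2 (intervocalic voicing): /p/ is a voiceless stop between vowels /o/ and /e/, so it voices to [b]. /oopebpoubo/ → oobebpoubo.
Rule 3 (intervocalic spirantization): /b/ is a stop between vowels /o/ and /e/, so it spirantizes to the fricative [v]. /b/ is a stop between vowels /u/ and /o/, so it spirantizes to the fricative [v]. /oobebpoubo/ → oovebpouvo.
Rule 4 (stop-cluster i-epenthesis): /b/ and /p/ form a stop–stop cluster, so [i] is inserted between them. /oovebpouvo/ → oovebipouvo.
Rule 5 (final vowel raising): /o/ is a mid vowel in word-final position, so it raises to [u]. /oovebipouvo/ → oovebipouvu.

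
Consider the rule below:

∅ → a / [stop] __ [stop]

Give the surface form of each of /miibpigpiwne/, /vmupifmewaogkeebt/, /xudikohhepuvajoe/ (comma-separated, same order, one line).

miibapigapiwne, vmupifmewaogakeebat, xudikohhepuvajoe

/miibpigpiwne/: /b/ and /p/ form a stop–stop cluster, so [a] is inserted between them. /g/ and /p/ form a stop–stop cluster, so [a] is inserted between them. → [miibapigapiwne].
/vmupifmewaogkeebt/: /g/ and /k/ form a stop–stop cluster, so [a] is inserted between them. /b/ and /t/ form a stop–stop cluster, so [a] is inserted between them. → [vmupifmewaogakeebat].
/xudikohhepuvajoe/: the rule's environment is not met; surfaces unchanged as [xudikohhepuvajoe].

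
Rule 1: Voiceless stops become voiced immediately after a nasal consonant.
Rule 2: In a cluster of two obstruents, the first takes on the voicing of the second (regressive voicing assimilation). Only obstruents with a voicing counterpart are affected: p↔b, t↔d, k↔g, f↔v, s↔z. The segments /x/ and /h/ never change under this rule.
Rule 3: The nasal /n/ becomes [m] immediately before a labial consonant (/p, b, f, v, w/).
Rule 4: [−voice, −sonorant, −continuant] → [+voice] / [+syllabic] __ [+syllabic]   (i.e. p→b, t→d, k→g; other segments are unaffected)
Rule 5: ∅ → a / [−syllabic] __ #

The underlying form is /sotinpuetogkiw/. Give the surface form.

sodimbuedokkiwa

Rule 1 (post-nasal voicing): /p/ is a voiceless stop immediately after the nasal /n/, so it voices to [b]. /sotinpuetogkiw/ → sotinbuetogkiw.
Rule 2 (regressive voicing assimilation): /g/ precedes the voiceless obstruent /k/, so it devoices to [k] by assimilation. /sotinbuetogkiw/ → sotinbuetokkiw.
Rule 3 (nasal place assimilation): /n/ precedes the labial consonant /b/, so it assimilates in place to [m]. /sotinbuetokkiw/ → sotimbuetokkiw.
Rule 4 (intervocalic voicing): /t/ is a voiceless stop between vowels /o/ and /i/, so it voices to [d]. /t/ is a voiceless stop between vowels /e/ and /o/, so it voices to [d]. /sotimbuetokkiw/ → sodimbuedokkiw.
Rule 5 (final a-epenthesis): the form ends in the consonant /w/, so [a] is inserted word-finally. /sodimbuedokkiw/ → sodimbuedokkiwa.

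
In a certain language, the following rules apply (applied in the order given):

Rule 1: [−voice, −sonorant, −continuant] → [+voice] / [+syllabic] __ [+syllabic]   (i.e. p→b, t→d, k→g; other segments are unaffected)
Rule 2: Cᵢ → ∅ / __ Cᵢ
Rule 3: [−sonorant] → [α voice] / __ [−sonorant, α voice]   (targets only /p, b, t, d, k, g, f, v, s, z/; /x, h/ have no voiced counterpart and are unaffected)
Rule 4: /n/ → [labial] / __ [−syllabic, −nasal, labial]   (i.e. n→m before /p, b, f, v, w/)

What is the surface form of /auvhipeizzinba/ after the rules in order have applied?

Rule 1 (intervocalic voicing): /p/ is a voiceless stop between vowels /i/ and /e/, so it voices to [b]. /auvhipeizzinba/ → auvhibeizzinba.
Rule 2 (degemination): /zz/ is a geminate; the first /z/ deletes. /auvhibeizzinba/ → auvhibeizinba.
Rule 3 (regressive voicing assimilation): /v/ precedes the voiceless obstruent /h/, so it devoices to [f] by assimilation. /auvhibeizinba/ → aufhibeizinba.
Rule 4 (nasal place assimilation): /n/ precedes the labial consonant /b/, so it assimilates in place to [m]. /aufhibeizinba/ → aufhibeizimba.

aufhibeizimba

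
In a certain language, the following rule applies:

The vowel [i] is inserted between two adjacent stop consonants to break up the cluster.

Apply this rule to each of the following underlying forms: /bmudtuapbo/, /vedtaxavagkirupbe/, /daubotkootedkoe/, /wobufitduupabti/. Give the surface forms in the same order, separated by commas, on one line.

/bmudtuapbo/: /d/ and /t/ form a stop–stop cluster, so [i] is inserted between them. /p/ and /b/ form a stop–stop cluster, so [i] is inserted between them. → [bmudituapibo].
/vedtaxavagkirupbe/: /d/ and /t/ form a stop–stop cluster, so [i] is inserted between them. /g/ and /k/ form a stop–stop cluster, so [i] is inserted between them. /p/ and /b/ form a stop–stop cluster, so [i] is inserted between them. → [veditaxavagikirupibe].
/daubotkootedkoe/: /t/ and /k/ form a stop–stop cluster, so [i] is inserted between them. /d/ and /k/ form a stop–stop cluster, so [i] is inserted between them. → [daubotikootedikoe].
/wobufitduupabti/: /t/ and /d/ form a stop–stop cluster, so [i] is inserted between them. /b/ and /t/ form a stop–stop cluster, so [i] is inserted between them. → [wobufitiduupabiti].

bmudituapibo, veditaxavagikirupibe, daubotikootedikoe, wobufitiduupabiti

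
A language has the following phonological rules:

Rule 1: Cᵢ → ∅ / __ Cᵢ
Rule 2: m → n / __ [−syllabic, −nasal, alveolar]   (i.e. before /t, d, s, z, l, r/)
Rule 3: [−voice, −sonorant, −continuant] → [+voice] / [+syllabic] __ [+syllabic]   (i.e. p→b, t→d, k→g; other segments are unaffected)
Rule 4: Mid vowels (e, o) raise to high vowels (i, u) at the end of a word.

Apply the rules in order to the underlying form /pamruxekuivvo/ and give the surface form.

Rule 1 (degemination): /vv/ is a geminate; the first /v/ deletes. /pamruxekuivvo/ → pamruxekuivo.
Rule 2 (nasal place assimilation): /m/ precedes the alveolar consonant /r/, so it assimilates in place to [n]. /pamruxekuivo/ → panruxekuivo.
Rule 3 (intervocalic voicing): /k/ is a voiceless stop between vowels /e/ and /u/, so it voices to [g]. /panruxekuivo/ → panruxeguivo.
Rule 4 (final vowel raising): /o/ is a mid vowel in word-final position, so it raises to [u]. /panruxeguivo/ → panruxeguivu.

panruxeguivu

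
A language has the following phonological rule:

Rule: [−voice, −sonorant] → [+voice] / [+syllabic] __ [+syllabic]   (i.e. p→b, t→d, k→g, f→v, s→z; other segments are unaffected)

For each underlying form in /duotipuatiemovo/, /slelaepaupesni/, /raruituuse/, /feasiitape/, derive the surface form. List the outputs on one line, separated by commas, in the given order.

/duotipuatiemovo/: /t/ is a voiceless obstruent between vowels /o/ and /i/, so it voices to [d]. /p/ is a voiceless obstruent between vowels /i/ and /u/, so it voices to [b]. /t/ is a voiceless obstruent between vowels /a/ and /i/, so it voices to [d]. → [duodibuadiemovo].
/slelaepaupesni/: /p/ is a voiceless obstruent between vowels /e/ and /a/, so it voices to [b]. /p/ is a voiceless obstruent between vowels /u/ and /e/, so it voices to [b]. → [slelaebaubesni].
/raruituuse/: /t/ is a voiceless obstruent between vowels /i/ and /u/, so it voices to [d]. /s/ is a voiceless obstruent between vowels /u/ and /e/, so it voices to [z]. → [raruiduuze].
/feasiitape/: /s/ is a voiceless obstruent between vowels /a/ and /i/, so it voices to [z]. /t/ is a voiceless obstruent between vowels /i/ and /a/, so it voices to [d]. /p/ is a voiceless obstruent between vowels /a/ and /e/, so it voices to [b]. → [feaziidabe].

duodibuadiemovo, slelaebaubesni, raruiduuze, feaziidabe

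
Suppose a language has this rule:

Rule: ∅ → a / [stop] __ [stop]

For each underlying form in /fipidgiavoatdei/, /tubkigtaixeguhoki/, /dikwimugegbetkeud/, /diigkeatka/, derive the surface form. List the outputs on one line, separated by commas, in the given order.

fipidagiavoatadei, tubakigataixeguhoki, dikwimugegabetakeud, diigakeataka

/fipidgiavoatdei/: /d/ and /g/ form a stop–stop cluster, so [a] is inserted between them. /t/ and /d/ form a stop–stop cluster, so [a] is inserted between them. → [fipidagiavoatadei].
/tubkigtaixeguhoki/: /b/ and /k/ form a stop–stop cluster, so [a] is inserted between them. /g/ and /t/ form a stop–stop cluster, so [a] is inserted between them. → [tubakigataixeguhoki].
/dikwimugegbetkeud/: /g/ and /b/ form a stop–stop cluster, so [a] is inserted between them. /t/ and /k/ form a stop–stop cluster, so [a] is inserted between them. → [dikwimugegabetakeud].
/diigkeatka/: /g/ and /k/ form a stop–stop cluster, so [a] is inserted between them. /t/ and /k/ form a stop–stop cluster, so [a] is inserted between them. → [diigakeataka].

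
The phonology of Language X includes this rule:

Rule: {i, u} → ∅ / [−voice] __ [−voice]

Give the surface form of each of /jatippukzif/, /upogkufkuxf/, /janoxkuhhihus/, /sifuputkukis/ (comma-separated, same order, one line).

/jatippukzif/: /i/ is a high vowel flanked by voiceless consonants /t/ and /p/, so it deletes. /u/ is a high vowel flanked by voiceless consonants /p/ and /k/, so it deletes. → [jatppkzif].
/upogkufkuxf/: /u/ is a high vowel flanked by voiceless consonants /k/ and /f/, so it deletes. /u/ is a high vowel flanked by voiceless consonants /k/ and /x/, so it deletes. → [upogkfkxf].
/janoxkuhhihus/: /u/ is a high vowel flanked by voiceless consonants /k/ and /h/, so it deletes. /i/ is a high vowel flanked by voiceless consonants /h/ and /h/, so it deletes. /u/ is a high vowel flanked by voiceless consonants /h/ and /s/, so it deletes. → [janoxkhhhs].
/sifuputkukis/: /i/ is a high vowel flanked by voiceless consonants /s/ and /f/, so it deletes. /u/ is a high vowel flanked by voiceless consonants /f/ and /p/, so it deletes. /u/ is a high vowel flanked by voiceless consonants /p/ and /t/, so it deletes. /u/ is a high vowel flanked by voiceless consonants /k/ and /k/, so it deletes. /i/ is a high vowel flanked by voiceless consonants /k/ and /s/, so it deletes. → [sfptkks].

jatppkzif, upogkfkxf, janoxkhhhs, sfptkks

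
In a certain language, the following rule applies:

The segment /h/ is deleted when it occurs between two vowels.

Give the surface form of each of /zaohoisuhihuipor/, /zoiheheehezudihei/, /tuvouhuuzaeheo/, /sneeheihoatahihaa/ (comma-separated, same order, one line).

/zaohoisuhihuipor/: /h/ occurs between vowels /o/ and /o/, so it deletes. /h/ occurs between vowels /u/ and /i/, so it deletes. /h/ occurs between vowels /i/ and /u/, so it deletes. → [zaooisuiuipor].
/zoiheheehezudihei/: /h/ occurs between vowels /i/ and /e/, so it deletes. /h/ occurs between vowels /e/ and /e/, so it deletes. /h/ occurs between vowels /e/ and /e/, so it deletes. /h/ occurs between vowels /i/ and /e/, so it deletes. → [zoieeeezudiei].
/tuvouhuuzaeheo/: /h/ occurs between vowels /u/ and /u/, so it deletes. /h/ occurs between vowels /e/ and /e/, so it deletes. → [tuvouuuzaeeo].
/sneeheihoatahihaa/: /h/ occurs between vowels /e/ and /e/, so it deletes. /h/ occurs between vowels /i/ and /o/, so it deletes. /h/ occurs between vowels /a/ and /i/, so it deletes. /h/ occurs between vowels /i/ and /a/, so it deletes. → [sneeeioataiaa].

zaooisuiuipor, zoieeeezudiei, tuvouuuzaeeo, sneeeioataiaa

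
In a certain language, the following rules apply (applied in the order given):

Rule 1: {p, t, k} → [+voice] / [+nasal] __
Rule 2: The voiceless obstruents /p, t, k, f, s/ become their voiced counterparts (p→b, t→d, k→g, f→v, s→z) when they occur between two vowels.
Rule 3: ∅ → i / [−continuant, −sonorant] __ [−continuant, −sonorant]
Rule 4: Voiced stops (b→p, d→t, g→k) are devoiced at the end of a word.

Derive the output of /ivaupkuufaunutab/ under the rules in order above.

ivaupikuuvaunudap

Rule 1 (post-nasal voicing): no segment meets the environment; /ivaupkuufaunutab/ is unchanged.
Rule 2 (intervocalic voicing): /f/ is a voiceless obstruent between vowels /u/ and /a/, so it voices to [v]. /t/ is a voiceless obstruent between vowels /u/ and /a/, so it voices to [d]. /ivaupkuufaunutab/ → ivaupkuuvaunudab.
Rule 3 (stop-cluster i-epenthesis): /p/ and /k/ form a stop–stop cluster, so [i] is inserted between them. /ivaupkuuvaunudab/ → ivaupikuuvaunudab.
Rule 4 (final devoicing): /b/ is a voiced stop in word-final position, so it devoices to [p]. /ivaupikuuvaunudab/ → ivaupikuuvaunudap.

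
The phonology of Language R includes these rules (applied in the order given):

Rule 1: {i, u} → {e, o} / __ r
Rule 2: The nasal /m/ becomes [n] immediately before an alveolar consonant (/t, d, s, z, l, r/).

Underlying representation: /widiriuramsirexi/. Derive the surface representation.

widerioranserexi

Rule 1 (pre-rhotic lowering): /i/ is a high vowel immediately before /r/, so it lowers to [e]. /u/ is a high vowel immediately before /r/, so it lowers to [o]. /i/ is a high vowel immediately before /r/, so it lowers to [e]. /widiriuramsirexi/ → widerioramserexi.
Rule 2 (nasal place assimilation): /m/ precedes the alveolar consonant /s/, so it assimilates in place to [n]. /widerioramserexi/ → widerioranserexi.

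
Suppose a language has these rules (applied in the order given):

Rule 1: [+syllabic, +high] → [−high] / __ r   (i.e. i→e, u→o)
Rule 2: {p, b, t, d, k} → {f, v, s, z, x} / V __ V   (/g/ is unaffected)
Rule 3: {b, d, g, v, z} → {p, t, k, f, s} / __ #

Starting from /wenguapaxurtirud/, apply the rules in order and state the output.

wenguafaxorterut

Rule 1 (pre-rhotic lowering): /u/ is a high vowel immediately before /r/, so it lowers to [o]. /i/ is a high vowel immediately before /r/, so it lowers to [e]. /wenguapaxurtirud/ → wenguapaxorterud.
Rule 2 (intervocalic spirantization): /p/ is a stop between vowels /a/ and /a/, so it spirantizes to the fricative [f]. /wenguapaxorterud/ → wenguafaxorterud.
Rule 3 (final devoicing): /d/ is a voiced obstruent in word-final position, so it devoices to [t]. /wenguafaxorterud/ → wenguafaxorterut.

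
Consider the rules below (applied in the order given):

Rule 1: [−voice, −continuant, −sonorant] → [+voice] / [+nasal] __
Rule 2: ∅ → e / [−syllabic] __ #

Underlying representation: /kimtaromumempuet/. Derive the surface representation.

kimdaromumembuete

Rule 1 (post-nasal voicing): /t/ is a voiceless stop immediately after the nasal /m/, so it voices to [d]. /p/ is a voiceless stop immediately after the nasal /m/, so it voices to [b]. /kimtaromumempuet/ → kimdaromumembuet.
Rule 2 (final e-epenthesis): the form ends in the consonant /t/, so [e] is inserted word-finally. /kimdaromumembuet/ → kimdaromumembuete.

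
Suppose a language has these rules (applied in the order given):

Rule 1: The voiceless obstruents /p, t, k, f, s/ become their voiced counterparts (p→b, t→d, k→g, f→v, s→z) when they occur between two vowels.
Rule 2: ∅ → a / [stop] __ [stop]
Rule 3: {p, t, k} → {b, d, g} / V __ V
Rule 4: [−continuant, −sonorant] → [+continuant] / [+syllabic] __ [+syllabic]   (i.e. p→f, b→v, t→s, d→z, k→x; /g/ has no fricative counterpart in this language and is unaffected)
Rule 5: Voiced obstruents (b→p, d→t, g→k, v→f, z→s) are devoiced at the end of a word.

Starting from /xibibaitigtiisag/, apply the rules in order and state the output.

Rule 1 (intervocalic voicing): /t/ is a voiceless obstruent between vowels /i/ and /i/, so it voices to [d]. /s/ is a voiceless obstruent between vowels /i/ and /a/, so it voices to [z]. /xibibaitigtiisag/ → xibibaidigtiizag.
Rule 2 (stop-cluster a-epenthesis): /g/ and /t/ form a stop–stop cluster, so [a] is inserted between them. /xibibaidigtiizag/ → xibibaidigatiizag.
Rule 3 (intervocalic voicing): /t/ is a voiceless stop between vowels /a/ and /i/, so it voices to [d]. /xibibaidigatiizag/ → xibibaidigadiizag.
Rule 4 (intervocalic spirantization): /b/ is a stop between vowels /i/ and /i/, so it spirantizes to the fricative [v]. /b/ is a stop between vowels /i/ and /a/, so it spirantizes to the fricative [v]. /d/ is a stop between vowels /i/ and /i/, so it spirantizes to the fricative [z]. /d/ is a stop between vowels /a/ and /i/, so it spirantizes to the fricative [z]. /xibibaidigadiizag/ → xivivaizigaziizag.
Rule 5 (final devoicing): /g/ is a voiced obstruent in word-final position, so it devoices to [k]. /xivivaizigaziizag/ → xivivaizigaziizak.

xivivaizigaziizak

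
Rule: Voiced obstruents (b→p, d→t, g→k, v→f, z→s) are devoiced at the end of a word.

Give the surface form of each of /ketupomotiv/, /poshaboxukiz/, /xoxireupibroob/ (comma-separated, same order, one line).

/ketupomotiv/: /v/ is a voiced obstruent in word-final position, so it devoices to [f]. → [ketupomotif].
/poshaboxukiz/: /z/ is a voiced obstruent in word-final position, so it devoices to [s]. → [poshaboxukis].
/xoxireupibroob/: /b/ is a voiced obstruent in word-final position, so it devoices to [p]. → [xoxireupibroop].

ketupomotif, poshaboxukis, xoxireupibroop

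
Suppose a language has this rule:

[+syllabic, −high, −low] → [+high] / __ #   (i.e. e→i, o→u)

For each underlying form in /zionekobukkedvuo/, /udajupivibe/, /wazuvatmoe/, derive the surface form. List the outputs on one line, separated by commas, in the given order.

zionekobukkedvuu, udajupivibi, wazuvatmoi

/zionekobukkedvuo/: /o/ is a mid vowel in word-final position, so it raises to [u]. → [zionekobukkedvuu].
/udajupivibe/: /e/ is a mid vowel in word-final position, so it raises to [i]. → [udajupivibi].
/wazuvatmoe/: /e/ is a mid vowel in word-final position, so it raises to [i]. → [wazuvatmoi].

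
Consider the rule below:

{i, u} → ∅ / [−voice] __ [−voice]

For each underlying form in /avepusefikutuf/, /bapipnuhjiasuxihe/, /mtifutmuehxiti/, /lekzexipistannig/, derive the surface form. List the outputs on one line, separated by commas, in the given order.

/avepusefikutuf/: /u/ is a high vowel flanked by voiceless consonants /p/ and /s/, so it deletes. /i/ is a high vowel flanked by voiceless consonants /f/ and /k/, so it deletes. /u/ is a high vowel flanked by voiceless consonants /k/ and /t/, so it deletes. /u/ is a high vowel flanked by voiceless consonants /t/ and /f/, so it deletes. → [avepsefktf].
/bapipnuhjiasuxihe/: /i/ is a high vowel flanked by voiceless consonants /p/ and /p/, so it deletes. /u/ is a high vowel flanked by voiceless consonants /s/ and /x/, so it deletes. /i/ is a high vowel flanked by voiceless consonants /x/ and /h/, so it deletes. → [bappnuhjiasxhe].
/mtifutmuehxiti/: /i/ is a high vowel flanked by voiceless consonants /t/ and /f/, so it deletes. /u/ is a high vowel flanked by voiceless consonants /f/ and /t/, so it deletes. /i/ is a high vowel flanked by voiceless consonants /x/ and /t/, so it deletes. → [mtftmuehxti].
/lekzexipistannig/: /i/ is a high vowel flanked by voiceless consonants /x/ and /p/, so it deletes. /i/ is a high vowel flanked by voiceless consonants /p/ and /s/, so it deletes. → [lekzexpstannig].

avepsefktf, bappnuhjiasxhe, mtftmuehxti, lekzexpstannig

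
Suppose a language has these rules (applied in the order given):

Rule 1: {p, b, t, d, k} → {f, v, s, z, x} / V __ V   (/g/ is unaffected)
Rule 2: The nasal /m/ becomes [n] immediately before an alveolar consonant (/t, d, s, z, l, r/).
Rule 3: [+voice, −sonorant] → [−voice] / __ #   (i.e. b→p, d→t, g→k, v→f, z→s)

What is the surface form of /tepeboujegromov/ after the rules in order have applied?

tefevoujegromof

Rule 1 (intervocalic spirantization): /p/ is a stop between vowels /e/ and /e/, so it spirantizes to the fricative [f]. /b/ is a stop between vowels /e/ and /o/, so it spirantizes to the fricative [v]. /tepeboujegromov/ → tefevoujegromov.
Rule 2 (nasal place assimilation): no segment meets the environment; /tefevoujegromov/ is unchanged.
Rule 3 (final devoicing): /v/ is a voiced obstruent in word-final position, so it devoices to [f]. /tefevoujegromov/ → tefevoujegromof.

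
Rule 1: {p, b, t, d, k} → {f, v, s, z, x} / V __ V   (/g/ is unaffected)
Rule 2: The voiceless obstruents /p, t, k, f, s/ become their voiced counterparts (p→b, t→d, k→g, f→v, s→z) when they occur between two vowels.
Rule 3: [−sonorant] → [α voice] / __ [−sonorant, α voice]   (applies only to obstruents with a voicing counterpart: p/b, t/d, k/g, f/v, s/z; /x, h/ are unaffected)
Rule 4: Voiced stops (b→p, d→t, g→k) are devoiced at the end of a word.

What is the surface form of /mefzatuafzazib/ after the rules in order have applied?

mevzazuavzazip

Rule 1 (intervocalic spirantization): /t/ is a stop between vowels /a/ and /u/, so it spirantizes to the fricative [s]. /mefzatuafzazib/ → mefzasuafzazib.
Rule 2 (intervocalic voicing): /s/ is a voiceless obstruent between vowels /a/ and /u/, so it voices to [z]. /mefzasuafzazib/ → mefzazuafzazib.
Rule 3 (regressive voicing assimilation): /f/ precedes the voiced obstruent /z/, so it voices to [v] by assimilation. /f/ precedes the voiced obstruent /z/, so it voices to [v] by assimilation. /mefzazuafzazib/ → mevzazuavzazib.
Rule 4 (final devoicing): /b/ is a voiced stop in word-final position, so it devoices to [p]. /mevzazuavzazib/ → mevzazuavzazip.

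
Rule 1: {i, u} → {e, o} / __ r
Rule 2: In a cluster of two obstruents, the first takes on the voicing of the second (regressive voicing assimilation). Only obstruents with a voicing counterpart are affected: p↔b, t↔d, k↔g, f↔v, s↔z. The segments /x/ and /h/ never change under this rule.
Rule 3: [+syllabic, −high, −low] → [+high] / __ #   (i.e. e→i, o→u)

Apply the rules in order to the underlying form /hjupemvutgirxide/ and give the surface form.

Rule 1 (pre-rhotic lowering): /i/ is a high vowel immediately before /r/, so it lowers to [e]. /hjupemvutgirxide/ → hjupemvutgerxide.
Rule 2 (regressive voicing assimilation): /t/ precedes the voiced obstruent /g/, so it voices to [d] by assimilation. /hjupemvutgerxide/ → hjupemvudgerxide.
Rule 3 (final vowel raising): /e/ is a mid vowel in word-final position, so it raises to [i]. /hjupemvudgerxide/ → hjupemvudgerxidi.

hjupemvudgerxidi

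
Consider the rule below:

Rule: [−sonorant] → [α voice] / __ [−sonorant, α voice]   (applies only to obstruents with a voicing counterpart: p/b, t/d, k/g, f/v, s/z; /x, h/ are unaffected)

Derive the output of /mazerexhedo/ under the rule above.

No segment of /mazerexhedo/ meets the structural description of the rule, so the form surfaces unchanged.

mazerexhedo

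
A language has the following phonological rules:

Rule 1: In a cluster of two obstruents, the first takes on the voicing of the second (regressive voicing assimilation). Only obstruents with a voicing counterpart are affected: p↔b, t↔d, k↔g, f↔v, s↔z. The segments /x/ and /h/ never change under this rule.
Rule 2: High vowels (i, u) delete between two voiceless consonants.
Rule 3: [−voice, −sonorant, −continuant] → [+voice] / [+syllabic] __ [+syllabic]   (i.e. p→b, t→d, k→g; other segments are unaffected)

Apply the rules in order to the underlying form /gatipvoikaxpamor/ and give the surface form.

Rule 1 (regressive voicing assimilation): /p/ precedes the voiced obstruent /v/, so it voices to [b] by assimilation. /gatipvoikaxpamor/ → gatibvoikaxpamor.
Rule 2 (high vowel syncope): no segment meets the environment; /gatibvoikaxpamor/ is unchanged.
Rule 3 (intervocalic voicing): /t/ is a voiceless stop between vowels /a/ and /i/, so it voices to [d]. /k/ is a voiceless stop between vowels /i/ and /a/, so it voices to [g]. /gatibvoikaxpamor/ → gadibvoigaxpamor.

gadibvoigaxpamor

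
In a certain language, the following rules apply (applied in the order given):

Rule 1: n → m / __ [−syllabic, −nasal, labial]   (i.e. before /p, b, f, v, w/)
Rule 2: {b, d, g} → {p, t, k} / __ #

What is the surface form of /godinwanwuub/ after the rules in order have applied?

Rule 1 (nasal place assimilation): /n/ precedes the labial consonant /w/, so it assimilates in place to [m]. /n/ precedes the labial consonant /w/, so it assimilates in place to [m]. /godinwanwuub/ → godimwamwuub.
Rule 2 (final devoicing): /b/ is a voiced stop in word-final position, so it devoices to [p]. /godimwamwuub/ → godimwamwuup.

godimwamwuup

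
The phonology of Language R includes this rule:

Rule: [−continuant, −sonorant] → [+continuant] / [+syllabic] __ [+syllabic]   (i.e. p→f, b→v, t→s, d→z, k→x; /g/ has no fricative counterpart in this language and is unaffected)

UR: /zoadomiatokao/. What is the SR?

/d/ is a stop between vowels /a/ and /o/, so it spirantizes to the fricative [z].
/t/ is a stop between vowels /a/ and /o/, so it spirantizes to the fricative [s].
/k/ is a stop between vowels /o/ and /a/, so it spirantizes to the fricative [x].
Surface form: [zoazomiasoxao].

zoazomiasoxao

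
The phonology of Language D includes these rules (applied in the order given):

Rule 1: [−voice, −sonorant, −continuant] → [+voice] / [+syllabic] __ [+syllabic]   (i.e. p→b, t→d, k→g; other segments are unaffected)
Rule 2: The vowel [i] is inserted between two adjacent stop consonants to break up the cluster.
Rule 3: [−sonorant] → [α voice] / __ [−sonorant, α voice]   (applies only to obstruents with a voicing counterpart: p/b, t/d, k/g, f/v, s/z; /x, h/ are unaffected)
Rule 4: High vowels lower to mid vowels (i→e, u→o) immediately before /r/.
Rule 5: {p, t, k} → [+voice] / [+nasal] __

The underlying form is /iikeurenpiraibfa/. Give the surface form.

iigeorenberaipfa

Rule 1 (intervocalic voicing): /k/ is a voiceless stop between vowels /i/ and /e/, so it voices to [g]. /iikeurenpiraibfa/ → iigeurenpiraibfa.
Rule 2 (stop-cluster i-epenthesis): no segment meets the environment; /iigeurenpiraibfa/ is unchanged.
Rule 3 (regressive voicing assimilation): /b/ precedes the voiceless obstruent /f/, so it devoices to [p] by assimilation. /iigeurenpiraibfa/ → iigeurenpiraipfa.
Rule 4 (pre-rhotic lowering): /u/ is a high vowel immediately before /r/, so it lowers to [o]. /i/ is a high vowel immediately before /r/, so it lowers to [e]. /iigeurenpiraipfa/ → iigeorenperaipfa.
Rule 5 (post-nasal voicing): /p/ is a voiceless stop immediately after the nasal /n/, so it voices to [b]. /iigeorenperaipfa/ → iigeorenberaipfa.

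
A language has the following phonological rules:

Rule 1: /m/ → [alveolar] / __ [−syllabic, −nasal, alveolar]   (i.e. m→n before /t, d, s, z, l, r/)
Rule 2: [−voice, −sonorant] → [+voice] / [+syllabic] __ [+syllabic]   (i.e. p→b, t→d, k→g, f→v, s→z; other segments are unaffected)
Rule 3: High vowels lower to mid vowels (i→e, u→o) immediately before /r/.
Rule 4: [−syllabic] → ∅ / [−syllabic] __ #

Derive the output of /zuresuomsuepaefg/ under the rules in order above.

Rule 1 (nasal place assimilation): /m/ precedes the alveolar consonant /s/, so it assimilates in place to [n]. /zuresuomsuepaefg/ → zuresuonsuepaefg.
Rule 2 (intervocalic voicing): /s/ is a voiceless obstruent between vowels /e/ and /u/, so it voices to [z]. /p/ is a voiceless obstruent between vowels /e/ and /a/, so it voices to [b]. /zuresuonsuepaefg/ → zurezuonsuebaefg.
Rule 3 (pre-rhotic lowering): /u/ is a high vowel immediately before /r/, so it lowers to [o]. /zurezuonsuebaefg/ → zorezuonsuebaefg.
Rule 4 (final cluster simplification): /g/ is the second consonant of a word-final cluster /fg/, so it deletes. /zorezuonsuebaefg/ → zorezuonsuebaef.

zorezuonsuebaef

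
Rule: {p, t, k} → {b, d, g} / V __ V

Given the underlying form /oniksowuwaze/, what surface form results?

oniksowuwaze

No segment of /oniksowuwaze/ meets the structural description of the rule, so the form surfaces unchanged.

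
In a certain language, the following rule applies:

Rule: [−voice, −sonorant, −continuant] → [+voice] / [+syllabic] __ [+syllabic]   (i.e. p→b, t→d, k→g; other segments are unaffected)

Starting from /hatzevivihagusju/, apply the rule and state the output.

No segment of /hatzevivihagusju/ meets the structural description of the rule, so the form surfaces unchanged.

hatzevivihagusju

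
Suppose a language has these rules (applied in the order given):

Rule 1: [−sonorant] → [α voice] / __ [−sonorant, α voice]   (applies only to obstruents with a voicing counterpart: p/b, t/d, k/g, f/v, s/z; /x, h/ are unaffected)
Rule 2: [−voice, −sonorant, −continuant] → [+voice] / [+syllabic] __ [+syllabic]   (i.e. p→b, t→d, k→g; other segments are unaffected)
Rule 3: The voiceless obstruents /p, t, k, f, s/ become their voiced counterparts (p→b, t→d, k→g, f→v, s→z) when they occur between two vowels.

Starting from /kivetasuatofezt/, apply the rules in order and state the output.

Rule 1 (regressive voicing assimilation): /z/ precedes the voiceless obstruent /t/, so it devoices to [s] by assimilation. /kivetasuatofezt/ → kivetasuatofest.
Rule 2 (intervocalic voicing): /t/ is a voiceless stop between vowels /e/ and /a/, so it voices to [d]. /t/ is a voiceless stop between vowels /a/ and /o/, so it voices to [d]. /kivetasuatofest/ → kivedasuadofest.
Rule 3 (intervocalic voicing): /s/ is a voiceless obstruent between vowels /a/ and /u/, so it voices to [z]. /f/ is a voiceless obstruent between vowels /o/ and /e/, so it voices to [v]. /kivedasuadofest/ → kivedazuadovest.

kivedazuadovest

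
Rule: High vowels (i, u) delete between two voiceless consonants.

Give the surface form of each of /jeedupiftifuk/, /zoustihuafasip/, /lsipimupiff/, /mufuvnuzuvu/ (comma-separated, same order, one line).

jeedupftfk, zousthuafasp, lspimupff, mufuvnuzuvu

/jeedupiftifuk/: /i/ is a high vowel flanked by voiceless consonants /p/ and /f/, so it deletes. /i/ is a high vowel flanked by voiceless consonants /t/ and /f/, so it deletes. /u/ is a high vowel flanked by voiceless consonants /f/ and /k/, so it deletes. → [jeedupftfk].
/zoustihuafasip/: /i/ is a high vowel flanked by voiceless consonants /t/ and /h/, so it deletes. /i/ is a high vowel flanked by voiceless consonants /s/ and /p/, so it deletes. → [zousthuafasp].
/lsipimupiff/: /i/ is a high vowel flanked by voiceless consonants /s/ and /p/, so it deletes. /i/ is a high vowel flanked by voiceless consonants /p/ and /f/, so it deletes. → [lspimupff].
/mufuvnuzuvu/: the rule's environment is not met; surfaces unchanged as [mufuvnuzuvu].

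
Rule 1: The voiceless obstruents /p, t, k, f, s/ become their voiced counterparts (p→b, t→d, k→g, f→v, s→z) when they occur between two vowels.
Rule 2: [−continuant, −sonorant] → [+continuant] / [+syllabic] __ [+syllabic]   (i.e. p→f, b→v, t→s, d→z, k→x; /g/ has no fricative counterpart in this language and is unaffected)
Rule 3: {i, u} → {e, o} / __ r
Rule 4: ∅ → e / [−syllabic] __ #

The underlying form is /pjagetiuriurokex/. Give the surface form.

Rule 1 (intervocalic voicing): /t/ is a voiceless obstruent between vowels /e/ and /i/, so it voices to [d]. /k/ is a voiceless obstruent between vowels /o/ and /e/, so it voices to [g]. /pjagetiuriurokex/ → pjagediuriurogex.
Rule 2 (intervocalic spirantization): /d/ is a stop between vowels /e/ and /i/, so it spirantizes to the fricative [z]. /pjagediuriurogex/ → pjageziuriurogex.
Rule 3 (pre-rhotic lowering): /u/ is a high vowel immediately before /r/, so it lowers to [o]. /u/ is a high vowel immediately before /r/, so it lowers to [o]. /pjageziuriurogex/ → pjagezioriorogex.
Rule 4 (final e-epenthesis): the form ends in the consonant /x/, so [e] is inserted word-finally. /pjagezioriorogex/ → pjagezioriorogexe.

pjagezioriorogexe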